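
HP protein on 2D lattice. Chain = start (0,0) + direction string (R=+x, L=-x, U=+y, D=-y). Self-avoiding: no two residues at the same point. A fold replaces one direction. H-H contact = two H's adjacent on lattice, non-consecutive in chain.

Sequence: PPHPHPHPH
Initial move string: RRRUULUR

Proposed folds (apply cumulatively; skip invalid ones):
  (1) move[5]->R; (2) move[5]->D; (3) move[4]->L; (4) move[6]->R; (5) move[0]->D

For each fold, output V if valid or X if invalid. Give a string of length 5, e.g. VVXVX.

Initial: RRRUULUR -> [(0, 0), (1, 0), (2, 0), (3, 0), (3, 1), (3, 2), (2, 2), (2, 3), (3, 3)]
Fold 1: move[5]->R => RRRUURUR VALID
Fold 2: move[5]->D => RRRUUDUR INVALID (collision), skipped
Fold 3: move[4]->L => RRRULRUR INVALID (collision), skipped
Fold 4: move[6]->R => RRRUURRR VALID
Fold 5: move[0]->D => DRRUURRR VALID

Answer: VXXVV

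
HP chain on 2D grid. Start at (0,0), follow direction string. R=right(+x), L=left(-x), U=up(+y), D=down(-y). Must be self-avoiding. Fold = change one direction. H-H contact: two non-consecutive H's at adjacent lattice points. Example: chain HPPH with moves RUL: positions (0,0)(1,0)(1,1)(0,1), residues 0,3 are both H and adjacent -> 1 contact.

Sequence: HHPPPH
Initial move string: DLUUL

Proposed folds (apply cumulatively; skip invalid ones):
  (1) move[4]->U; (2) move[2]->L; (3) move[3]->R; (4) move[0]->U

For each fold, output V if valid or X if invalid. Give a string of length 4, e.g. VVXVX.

Answer: VVXV

Derivation:
Initial: DLUUL -> [(0, 0), (0, -1), (-1, -1), (-1, 0), (-1, 1), (-2, 1)]
Fold 1: move[4]->U => DLUUU VALID
Fold 2: move[2]->L => DLLUU VALID
Fold 3: move[3]->R => DLLRU INVALID (collision), skipped
Fold 4: move[0]->U => ULLUU VALID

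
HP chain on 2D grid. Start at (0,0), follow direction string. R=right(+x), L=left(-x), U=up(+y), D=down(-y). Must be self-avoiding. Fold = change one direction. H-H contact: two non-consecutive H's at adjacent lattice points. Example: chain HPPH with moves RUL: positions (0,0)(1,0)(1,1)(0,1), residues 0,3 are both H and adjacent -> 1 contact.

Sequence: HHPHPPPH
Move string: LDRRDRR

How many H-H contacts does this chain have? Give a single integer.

Positions: [(0, 0), (-1, 0), (-1, -1), (0, -1), (1, -1), (1, -2), (2, -2), (3, -2)]
H-H contact: residue 0 @(0,0) - residue 3 @(0, -1)

Answer: 1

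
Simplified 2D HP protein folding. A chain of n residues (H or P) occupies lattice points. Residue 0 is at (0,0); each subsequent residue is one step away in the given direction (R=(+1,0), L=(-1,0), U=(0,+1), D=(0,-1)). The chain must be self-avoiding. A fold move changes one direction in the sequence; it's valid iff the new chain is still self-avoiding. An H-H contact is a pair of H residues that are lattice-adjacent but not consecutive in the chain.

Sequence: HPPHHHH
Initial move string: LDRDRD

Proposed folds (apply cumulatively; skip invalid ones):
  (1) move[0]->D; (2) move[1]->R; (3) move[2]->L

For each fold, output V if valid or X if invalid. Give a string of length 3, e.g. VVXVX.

Initial: LDRDRD -> [(0, 0), (-1, 0), (-1, -1), (0, -1), (0, -2), (1, -2), (1, -3)]
Fold 1: move[0]->D => DDRDRD VALID
Fold 2: move[1]->R => DRRDRD VALID
Fold 3: move[2]->L => DRLDRD INVALID (collision), skipped

Answer: VVX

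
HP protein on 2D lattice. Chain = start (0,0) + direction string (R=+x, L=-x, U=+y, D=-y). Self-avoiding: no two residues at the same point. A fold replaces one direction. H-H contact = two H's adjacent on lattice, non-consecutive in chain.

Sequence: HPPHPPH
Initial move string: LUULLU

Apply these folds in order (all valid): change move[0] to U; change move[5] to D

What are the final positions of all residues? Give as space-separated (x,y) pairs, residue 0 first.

Answer: (0,0) (0,1) (0,2) (0,3) (-1,3) (-2,3) (-2,2)

Derivation:
Initial moves: LUULLU
Fold: move[0]->U => UUULLU (positions: [(0, 0), (0, 1), (0, 2), (0, 3), (-1, 3), (-2, 3), (-2, 4)])
Fold: move[5]->D => UUULLD (positions: [(0, 0), (0, 1), (0, 2), (0, 3), (-1, 3), (-2, 3), (-2, 2)])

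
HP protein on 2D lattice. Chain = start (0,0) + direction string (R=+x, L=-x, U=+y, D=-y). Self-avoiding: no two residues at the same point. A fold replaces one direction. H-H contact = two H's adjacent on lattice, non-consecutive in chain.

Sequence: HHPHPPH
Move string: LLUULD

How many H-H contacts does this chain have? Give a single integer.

Answer: 1

Derivation:
Positions: [(0, 0), (-1, 0), (-2, 0), (-2, 1), (-2, 2), (-3, 2), (-3, 1)]
H-H contact: residue 3 @(-2,1) - residue 6 @(-3, 1)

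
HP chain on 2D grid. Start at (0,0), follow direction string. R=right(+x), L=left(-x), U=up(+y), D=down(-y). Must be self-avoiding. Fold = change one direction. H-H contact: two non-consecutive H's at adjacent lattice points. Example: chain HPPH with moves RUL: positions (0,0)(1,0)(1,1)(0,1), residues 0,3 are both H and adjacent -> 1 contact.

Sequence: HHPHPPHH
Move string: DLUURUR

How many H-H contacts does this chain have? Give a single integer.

Positions: [(0, 0), (0, -1), (-1, -1), (-1, 0), (-1, 1), (0, 1), (0, 2), (1, 2)]
H-H contact: residue 0 @(0,0) - residue 3 @(-1, 0)

Answer: 1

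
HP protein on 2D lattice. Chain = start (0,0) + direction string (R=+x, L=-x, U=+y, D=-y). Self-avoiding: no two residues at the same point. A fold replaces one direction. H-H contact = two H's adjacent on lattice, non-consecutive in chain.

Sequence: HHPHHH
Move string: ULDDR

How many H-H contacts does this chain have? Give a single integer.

Positions: [(0, 0), (0, 1), (-1, 1), (-1, 0), (-1, -1), (0, -1)]
H-H contact: residue 0 @(0,0) - residue 3 @(-1, 0)
H-H contact: residue 0 @(0,0) - residue 5 @(0, -1)

Answer: 2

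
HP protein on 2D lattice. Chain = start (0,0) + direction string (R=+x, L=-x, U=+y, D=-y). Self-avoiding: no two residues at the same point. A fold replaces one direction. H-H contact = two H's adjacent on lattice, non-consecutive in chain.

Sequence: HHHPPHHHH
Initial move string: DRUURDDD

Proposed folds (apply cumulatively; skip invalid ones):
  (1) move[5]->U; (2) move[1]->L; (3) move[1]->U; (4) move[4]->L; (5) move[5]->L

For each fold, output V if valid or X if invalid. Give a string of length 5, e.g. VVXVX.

Initial: DRUURDDD -> [(0, 0), (0, -1), (1, -1), (1, 0), (1, 1), (2, 1), (2, 0), (2, -1), (2, -2)]
Fold 1: move[5]->U => DRUURUDD INVALID (collision), skipped
Fold 2: move[1]->L => DLUURDDD INVALID (collision), skipped
Fold 3: move[1]->U => DUUURDDD INVALID (collision), skipped
Fold 4: move[4]->L => DRUULDDD INVALID (collision), skipped
Fold 5: move[5]->L => DRUURLDD INVALID (collision), skipped

Answer: XXXXX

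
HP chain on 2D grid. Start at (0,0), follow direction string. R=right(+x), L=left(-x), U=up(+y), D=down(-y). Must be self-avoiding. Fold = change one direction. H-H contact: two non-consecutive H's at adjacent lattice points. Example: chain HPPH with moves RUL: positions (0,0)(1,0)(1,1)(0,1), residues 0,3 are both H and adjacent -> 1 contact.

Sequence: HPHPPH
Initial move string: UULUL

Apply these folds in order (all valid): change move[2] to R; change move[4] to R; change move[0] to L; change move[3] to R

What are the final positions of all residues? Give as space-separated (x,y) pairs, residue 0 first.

Answer: (0,0) (-1,0) (-1,1) (0,1) (1,1) (2,1)

Derivation:
Initial moves: UULUL
Fold: move[2]->R => UURUL (positions: [(0, 0), (0, 1), (0, 2), (1, 2), (1, 3), (0, 3)])
Fold: move[4]->R => UURUR (positions: [(0, 0), (0, 1), (0, 2), (1, 2), (1, 3), (2, 3)])
Fold: move[0]->L => LURUR (positions: [(0, 0), (-1, 0), (-1, 1), (0, 1), (0, 2), (1, 2)])
Fold: move[3]->R => LURRR (positions: [(0, 0), (-1, 0), (-1, 1), (0, 1), (1, 1), (2, 1)])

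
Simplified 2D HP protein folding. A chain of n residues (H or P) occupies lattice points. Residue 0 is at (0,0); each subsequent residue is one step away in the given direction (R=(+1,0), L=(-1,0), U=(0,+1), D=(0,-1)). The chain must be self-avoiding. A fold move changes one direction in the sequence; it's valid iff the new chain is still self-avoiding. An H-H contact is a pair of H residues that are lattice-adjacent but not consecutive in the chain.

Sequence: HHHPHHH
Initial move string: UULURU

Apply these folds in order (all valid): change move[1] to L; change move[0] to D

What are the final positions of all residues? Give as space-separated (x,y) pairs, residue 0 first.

Initial moves: UULURU
Fold: move[1]->L => ULLURU (positions: [(0, 0), (0, 1), (-1, 1), (-2, 1), (-2, 2), (-1, 2), (-1, 3)])
Fold: move[0]->D => DLLURU (positions: [(0, 0), (0, -1), (-1, -1), (-2, -1), (-2, 0), (-1, 0), (-1, 1)])

Answer: (0,0) (0,-1) (-1,-1) (-2,-1) (-2,0) (-1,0) (-1,1)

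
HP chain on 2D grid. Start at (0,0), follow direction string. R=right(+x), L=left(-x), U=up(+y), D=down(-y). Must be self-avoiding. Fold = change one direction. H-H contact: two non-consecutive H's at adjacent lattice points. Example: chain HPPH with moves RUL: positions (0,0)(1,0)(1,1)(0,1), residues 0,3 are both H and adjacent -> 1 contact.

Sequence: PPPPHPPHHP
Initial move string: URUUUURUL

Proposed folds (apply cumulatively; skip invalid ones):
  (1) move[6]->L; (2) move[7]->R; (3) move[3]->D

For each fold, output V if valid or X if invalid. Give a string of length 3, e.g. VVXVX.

Initial: URUUUURUL -> [(0, 0), (0, 1), (1, 1), (1, 2), (1, 3), (1, 4), (1, 5), (2, 5), (2, 6), (1, 6)]
Fold 1: move[6]->L => URUUUULUL VALID
Fold 2: move[7]->R => URUUUULRL INVALID (collision), skipped
Fold 3: move[3]->D => URUDUULUL INVALID (collision), skipped

Answer: VXX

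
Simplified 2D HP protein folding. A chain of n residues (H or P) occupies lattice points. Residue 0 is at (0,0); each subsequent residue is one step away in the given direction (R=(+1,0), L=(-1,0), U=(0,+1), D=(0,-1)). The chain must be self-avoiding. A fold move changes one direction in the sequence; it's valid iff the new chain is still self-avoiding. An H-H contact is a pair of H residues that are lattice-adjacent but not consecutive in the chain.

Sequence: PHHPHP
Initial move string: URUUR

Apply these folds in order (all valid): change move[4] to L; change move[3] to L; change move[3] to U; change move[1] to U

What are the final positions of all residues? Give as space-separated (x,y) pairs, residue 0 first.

Answer: (0,0) (0,1) (0,2) (0,3) (0,4) (-1,4)

Derivation:
Initial moves: URUUR
Fold: move[4]->L => URUUL (positions: [(0, 0), (0, 1), (1, 1), (1, 2), (1, 3), (0, 3)])
Fold: move[3]->L => URULL (positions: [(0, 0), (0, 1), (1, 1), (1, 2), (0, 2), (-1, 2)])
Fold: move[3]->U => URUUL (positions: [(0, 0), (0, 1), (1, 1), (1, 2), (1, 3), (0, 3)])
Fold: move[1]->U => UUUUL (positions: [(0, 0), (0, 1), (0, 2), (0, 3), (0, 4), (-1, 4)])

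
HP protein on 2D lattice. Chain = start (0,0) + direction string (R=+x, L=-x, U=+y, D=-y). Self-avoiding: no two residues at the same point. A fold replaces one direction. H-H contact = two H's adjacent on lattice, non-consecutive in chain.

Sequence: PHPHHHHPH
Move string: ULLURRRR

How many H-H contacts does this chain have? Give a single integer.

Answer: 1

Derivation:
Positions: [(0, 0), (0, 1), (-1, 1), (-2, 1), (-2, 2), (-1, 2), (0, 2), (1, 2), (2, 2)]
H-H contact: residue 1 @(0,1) - residue 6 @(0, 2)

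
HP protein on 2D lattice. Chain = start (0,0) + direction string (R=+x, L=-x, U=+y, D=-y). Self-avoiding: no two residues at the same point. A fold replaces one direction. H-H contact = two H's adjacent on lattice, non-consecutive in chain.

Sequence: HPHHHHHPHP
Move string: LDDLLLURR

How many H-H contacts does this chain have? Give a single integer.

Answer: 1

Derivation:
Positions: [(0, 0), (-1, 0), (-1, -1), (-1, -2), (-2, -2), (-3, -2), (-4, -2), (-4, -1), (-3, -1), (-2, -1)]
H-H contact: residue 5 @(-3,-2) - residue 8 @(-3, -1)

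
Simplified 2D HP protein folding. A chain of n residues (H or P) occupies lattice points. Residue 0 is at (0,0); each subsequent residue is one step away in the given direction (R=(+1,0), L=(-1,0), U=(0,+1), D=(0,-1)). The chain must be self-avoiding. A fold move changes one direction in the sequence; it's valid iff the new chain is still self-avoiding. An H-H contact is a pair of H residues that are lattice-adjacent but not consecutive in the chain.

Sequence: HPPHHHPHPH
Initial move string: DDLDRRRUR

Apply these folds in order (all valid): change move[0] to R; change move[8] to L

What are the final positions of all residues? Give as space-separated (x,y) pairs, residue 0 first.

Initial moves: DDLDRRRUR
Fold: move[0]->R => RDLDRRRUR (positions: [(0, 0), (1, 0), (1, -1), (0, -1), (0, -2), (1, -2), (2, -2), (3, -2), (3, -1), (4, -1)])
Fold: move[8]->L => RDLDRRRUL (positions: [(0, 0), (1, 0), (1, -1), (0, -1), (0, -2), (1, -2), (2, -2), (3, -2), (3, -1), (2, -1)])

Answer: (0,0) (1,0) (1,-1) (0,-1) (0,-2) (1,-2) (2,-2) (3,-2) (3,-1) (2,-1)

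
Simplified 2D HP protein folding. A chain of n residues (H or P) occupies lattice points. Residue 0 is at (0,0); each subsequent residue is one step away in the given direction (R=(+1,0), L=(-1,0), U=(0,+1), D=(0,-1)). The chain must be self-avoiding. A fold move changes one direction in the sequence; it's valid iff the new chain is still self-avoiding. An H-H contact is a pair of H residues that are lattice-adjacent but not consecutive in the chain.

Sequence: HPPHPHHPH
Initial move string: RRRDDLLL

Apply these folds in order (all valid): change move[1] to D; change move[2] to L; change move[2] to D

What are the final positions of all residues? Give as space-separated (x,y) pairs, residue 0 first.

Initial moves: RRRDDLLL
Fold: move[1]->D => RDRDDLLL (positions: [(0, 0), (1, 0), (1, -1), (2, -1), (2, -2), (2, -3), (1, -3), (0, -3), (-1, -3)])
Fold: move[2]->L => RDLDDLLL (positions: [(0, 0), (1, 0), (1, -1), (0, -1), (0, -2), (0, -3), (-1, -3), (-2, -3), (-3, -3)])
Fold: move[2]->D => RDDDDLLL (positions: [(0, 0), (1, 0), (1, -1), (1, -2), (1, -3), (1, -4), (0, -4), (-1, -4), (-2, -4)])

Answer: (0,0) (1,0) (1,-1) (1,-2) (1,-3) (1,-4) (0,-4) (-1,-4) (-2,-4)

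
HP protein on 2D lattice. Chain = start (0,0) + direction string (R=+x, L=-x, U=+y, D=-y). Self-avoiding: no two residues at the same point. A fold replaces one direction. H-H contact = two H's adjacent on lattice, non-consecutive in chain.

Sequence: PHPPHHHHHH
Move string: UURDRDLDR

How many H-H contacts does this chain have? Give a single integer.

Answer: 3

Derivation:
Positions: [(0, 0), (0, 1), (0, 2), (1, 2), (1, 1), (2, 1), (2, 0), (1, 0), (1, -1), (2, -1)]
H-H contact: residue 1 @(0,1) - residue 4 @(1, 1)
H-H contact: residue 4 @(1,1) - residue 7 @(1, 0)
H-H contact: residue 6 @(2,0) - residue 9 @(2, -1)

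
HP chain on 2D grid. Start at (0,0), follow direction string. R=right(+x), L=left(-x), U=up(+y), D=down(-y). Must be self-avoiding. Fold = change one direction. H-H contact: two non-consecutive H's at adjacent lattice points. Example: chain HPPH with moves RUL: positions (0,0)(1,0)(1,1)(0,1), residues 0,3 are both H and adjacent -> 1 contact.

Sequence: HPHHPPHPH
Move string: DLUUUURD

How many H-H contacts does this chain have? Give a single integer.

Answer: 1

Derivation:
Positions: [(0, 0), (0, -1), (-1, -1), (-1, 0), (-1, 1), (-1, 2), (-1, 3), (0, 3), (0, 2)]
H-H contact: residue 0 @(0,0) - residue 3 @(-1, 0)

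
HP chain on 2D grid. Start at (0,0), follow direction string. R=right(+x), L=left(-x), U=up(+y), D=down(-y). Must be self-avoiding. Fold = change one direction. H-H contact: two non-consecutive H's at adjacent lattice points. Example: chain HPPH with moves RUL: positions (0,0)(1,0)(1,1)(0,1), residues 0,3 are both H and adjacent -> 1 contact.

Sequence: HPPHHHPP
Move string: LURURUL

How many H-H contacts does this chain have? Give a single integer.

Positions: [(0, 0), (-1, 0), (-1, 1), (0, 1), (0, 2), (1, 2), (1, 3), (0, 3)]
H-H contact: residue 0 @(0,0) - residue 3 @(0, 1)

Answer: 1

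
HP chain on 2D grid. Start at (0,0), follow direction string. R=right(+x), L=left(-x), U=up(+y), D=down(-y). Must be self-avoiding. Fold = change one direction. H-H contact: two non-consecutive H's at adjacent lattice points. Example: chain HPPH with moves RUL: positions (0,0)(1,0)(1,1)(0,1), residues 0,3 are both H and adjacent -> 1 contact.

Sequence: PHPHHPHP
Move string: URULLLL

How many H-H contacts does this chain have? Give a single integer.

Answer: 1

Derivation:
Positions: [(0, 0), (0, 1), (1, 1), (1, 2), (0, 2), (-1, 2), (-2, 2), (-3, 2)]
H-H contact: residue 1 @(0,1) - residue 4 @(0, 2)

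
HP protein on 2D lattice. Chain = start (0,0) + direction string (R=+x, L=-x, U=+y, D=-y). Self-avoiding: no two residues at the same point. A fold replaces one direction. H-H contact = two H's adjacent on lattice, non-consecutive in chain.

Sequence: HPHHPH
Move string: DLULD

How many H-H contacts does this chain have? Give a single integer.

Positions: [(0, 0), (0, -1), (-1, -1), (-1, 0), (-2, 0), (-2, -1)]
H-H contact: residue 0 @(0,0) - residue 3 @(-1, 0)
H-H contact: residue 2 @(-1,-1) - residue 5 @(-2, -1)

Answer: 2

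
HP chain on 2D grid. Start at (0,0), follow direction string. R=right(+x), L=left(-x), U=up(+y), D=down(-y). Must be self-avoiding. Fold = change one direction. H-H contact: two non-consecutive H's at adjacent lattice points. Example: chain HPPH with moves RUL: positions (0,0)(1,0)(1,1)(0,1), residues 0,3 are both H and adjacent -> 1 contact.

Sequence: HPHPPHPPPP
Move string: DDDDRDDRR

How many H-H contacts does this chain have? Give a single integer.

Positions: [(0, 0), (0, -1), (0, -2), (0, -3), (0, -4), (1, -4), (1, -5), (1, -6), (2, -6), (3, -6)]
No H-H contacts found.

Answer: 0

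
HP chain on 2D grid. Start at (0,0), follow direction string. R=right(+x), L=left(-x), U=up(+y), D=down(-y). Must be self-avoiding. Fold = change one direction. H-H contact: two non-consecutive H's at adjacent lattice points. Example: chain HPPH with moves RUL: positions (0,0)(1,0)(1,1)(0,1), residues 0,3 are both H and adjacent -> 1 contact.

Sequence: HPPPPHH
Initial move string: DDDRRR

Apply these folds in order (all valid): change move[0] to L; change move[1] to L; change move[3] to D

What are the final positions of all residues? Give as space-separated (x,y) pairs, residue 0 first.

Initial moves: DDDRRR
Fold: move[0]->L => LDDRRR (positions: [(0, 0), (-1, 0), (-1, -1), (-1, -2), (0, -2), (1, -2), (2, -2)])
Fold: move[1]->L => LLDRRR (positions: [(0, 0), (-1, 0), (-2, 0), (-2, -1), (-1, -1), (0, -1), (1, -1)])
Fold: move[3]->D => LLDDRR (positions: [(0, 0), (-1, 0), (-2, 0), (-2, -1), (-2, -2), (-1, -2), (0, -2)])

Answer: (0,0) (-1,0) (-2,0) (-2,-1) (-2,-2) (-1,-2) (0,-2)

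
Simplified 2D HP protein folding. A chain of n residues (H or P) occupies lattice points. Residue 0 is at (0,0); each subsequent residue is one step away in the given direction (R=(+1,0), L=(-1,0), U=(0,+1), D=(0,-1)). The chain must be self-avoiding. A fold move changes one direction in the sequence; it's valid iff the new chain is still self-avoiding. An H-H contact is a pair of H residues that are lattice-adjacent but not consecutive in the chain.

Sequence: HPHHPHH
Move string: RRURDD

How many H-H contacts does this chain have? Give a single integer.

Positions: [(0, 0), (1, 0), (2, 0), (2, 1), (3, 1), (3, 0), (3, -1)]
H-H contact: residue 2 @(2,0) - residue 5 @(3, 0)

Answer: 1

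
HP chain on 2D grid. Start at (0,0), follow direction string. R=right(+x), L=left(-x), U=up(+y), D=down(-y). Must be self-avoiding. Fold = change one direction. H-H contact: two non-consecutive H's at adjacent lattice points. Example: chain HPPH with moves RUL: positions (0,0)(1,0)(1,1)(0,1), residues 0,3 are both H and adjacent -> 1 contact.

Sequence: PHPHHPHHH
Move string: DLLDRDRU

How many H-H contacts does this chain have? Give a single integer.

Answer: 1

Derivation:
Positions: [(0, 0), (0, -1), (-1, -1), (-2, -1), (-2, -2), (-1, -2), (-1, -3), (0, -3), (0, -2)]
H-H contact: residue 1 @(0,-1) - residue 8 @(0, -2)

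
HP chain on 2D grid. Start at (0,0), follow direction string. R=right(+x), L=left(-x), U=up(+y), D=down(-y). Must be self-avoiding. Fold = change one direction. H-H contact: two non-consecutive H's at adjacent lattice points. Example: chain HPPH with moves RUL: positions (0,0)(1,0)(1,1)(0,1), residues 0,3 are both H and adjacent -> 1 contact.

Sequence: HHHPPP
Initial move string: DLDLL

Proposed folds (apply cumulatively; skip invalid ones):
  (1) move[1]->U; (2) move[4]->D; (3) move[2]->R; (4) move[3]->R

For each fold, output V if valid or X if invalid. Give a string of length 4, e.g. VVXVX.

Initial: DLDLL -> [(0, 0), (0, -1), (-1, -1), (-1, -2), (-2, -2), (-3, -2)]
Fold 1: move[1]->U => DUDLL INVALID (collision), skipped
Fold 2: move[4]->D => DLDLD VALID
Fold 3: move[2]->R => DLRLD INVALID (collision), skipped
Fold 4: move[3]->R => DLDRD VALID

Answer: XVXV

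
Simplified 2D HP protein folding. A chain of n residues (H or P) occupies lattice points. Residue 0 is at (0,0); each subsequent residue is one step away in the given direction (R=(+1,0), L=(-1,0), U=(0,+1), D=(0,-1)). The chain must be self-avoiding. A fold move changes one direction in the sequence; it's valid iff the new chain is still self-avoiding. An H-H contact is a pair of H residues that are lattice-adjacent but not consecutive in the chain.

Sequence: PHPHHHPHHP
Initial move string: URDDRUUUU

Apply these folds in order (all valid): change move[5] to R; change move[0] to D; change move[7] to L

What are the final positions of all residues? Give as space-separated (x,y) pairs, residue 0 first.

Answer: (0,0) (0,-1) (1,-1) (1,-2) (1,-3) (2,-3) (3,-3) (3,-2) (2,-2) (2,-1)

Derivation:
Initial moves: URDDRUUUU
Fold: move[5]->R => URDDRRUUU (positions: [(0, 0), (0, 1), (1, 1), (1, 0), (1, -1), (2, -1), (3, -1), (3, 0), (3, 1), (3, 2)])
Fold: move[0]->D => DRDDRRUUU (positions: [(0, 0), (0, -1), (1, -1), (1, -2), (1, -3), (2, -3), (3, -3), (3, -2), (3, -1), (3, 0)])
Fold: move[7]->L => DRDDRRULU (positions: [(0, 0), (0, -1), (1, -1), (1, -2), (1, -3), (2, -3), (3, -3), (3, -2), (2, -2), (2, -1)])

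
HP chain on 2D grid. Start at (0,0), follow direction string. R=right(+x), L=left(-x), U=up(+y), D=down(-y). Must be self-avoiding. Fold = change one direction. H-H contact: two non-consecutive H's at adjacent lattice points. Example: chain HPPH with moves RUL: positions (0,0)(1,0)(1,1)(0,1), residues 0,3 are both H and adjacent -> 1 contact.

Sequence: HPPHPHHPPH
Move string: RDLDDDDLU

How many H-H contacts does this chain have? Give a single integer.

Positions: [(0, 0), (1, 0), (1, -1), (0, -1), (0, -2), (0, -3), (0, -4), (0, -5), (-1, -5), (-1, -4)]
H-H contact: residue 0 @(0,0) - residue 3 @(0, -1)
H-H contact: residue 6 @(0,-4) - residue 9 @(-1, -4)

Answer: 2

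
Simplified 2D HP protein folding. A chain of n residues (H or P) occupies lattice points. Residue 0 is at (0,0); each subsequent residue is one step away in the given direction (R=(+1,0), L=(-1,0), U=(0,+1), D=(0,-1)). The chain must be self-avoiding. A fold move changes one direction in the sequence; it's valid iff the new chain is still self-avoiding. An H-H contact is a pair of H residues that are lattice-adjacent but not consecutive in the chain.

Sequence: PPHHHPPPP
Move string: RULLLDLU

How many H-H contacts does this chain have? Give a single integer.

Positions: [(0, 0), (1, 0), (1, 1), (0, 1), (-1, 1), (-2, 1), (-2, 0), (-3, 0), (-3, 1)]
No H-H contacts found.

Answer: 0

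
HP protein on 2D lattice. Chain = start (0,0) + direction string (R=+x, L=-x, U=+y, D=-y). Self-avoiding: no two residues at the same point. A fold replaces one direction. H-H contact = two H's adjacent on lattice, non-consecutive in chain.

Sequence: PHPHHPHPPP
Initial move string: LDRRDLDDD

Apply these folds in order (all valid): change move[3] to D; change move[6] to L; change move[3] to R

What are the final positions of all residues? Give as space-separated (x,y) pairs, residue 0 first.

Initial moves: LDRRDLDDD
Fold: move[3]->D => LDRDDLDDD (positions: [(0, 0), (-1, 0), (-1, -1), (0, -1), (0, -2), (0, -3), (-1, -3), (-1, -4), (-1, -5), (-1, -6)])
Fold: move[6]->L => LDRDDLLDD (positions: [(0, 0), (-1, 0), (-1, -1), (0, -1), (0, -2), (0, -3), (-1, -3), (-2, -3), (-2, -4), (-2, -5)])
Fold: move[3]->R => LDRRDLLDD (positions: [(0, 0), (-1, 0), (-1, -1), (0, -1), (1, -1), (1, -2), (0, -2), (-1, -2), (-1, -3), (-1, -4)])

Answer: (0,0) (-1,0) (-1,-1) (0,-1) (1,-1) (1,-2) (0,-2) (-1,-2) (-1,-3) (-1,-4)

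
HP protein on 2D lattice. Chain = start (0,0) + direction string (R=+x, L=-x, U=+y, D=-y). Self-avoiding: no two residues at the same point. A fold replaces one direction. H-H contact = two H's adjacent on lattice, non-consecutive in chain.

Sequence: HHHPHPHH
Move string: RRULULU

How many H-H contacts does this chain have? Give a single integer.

Positions: [(0, 0), (1, 0), (2, 0), (2, 1), (1, 1), (1, 2), (0, 2), (0, 3)]
H-H contact: residue 1 @(1,0) - residue 4 @(1, 1)

Answer: 1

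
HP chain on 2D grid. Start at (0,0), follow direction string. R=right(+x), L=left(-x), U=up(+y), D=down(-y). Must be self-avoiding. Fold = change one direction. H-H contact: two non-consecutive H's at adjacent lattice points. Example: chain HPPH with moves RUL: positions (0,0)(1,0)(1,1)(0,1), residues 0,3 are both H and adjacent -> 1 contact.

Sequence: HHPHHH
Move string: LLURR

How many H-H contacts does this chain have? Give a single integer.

Positions: [(0, 0), (-1, 0), (-2, 0), (-2, 1), (-1, 1), (0, 1)]
H-H contact: residue 0 @(0,0) - residue 5 @(0, 1)
H-H contact: residue 1 @(-1,0) - residue 4 @(-1, 1)

Answer: 2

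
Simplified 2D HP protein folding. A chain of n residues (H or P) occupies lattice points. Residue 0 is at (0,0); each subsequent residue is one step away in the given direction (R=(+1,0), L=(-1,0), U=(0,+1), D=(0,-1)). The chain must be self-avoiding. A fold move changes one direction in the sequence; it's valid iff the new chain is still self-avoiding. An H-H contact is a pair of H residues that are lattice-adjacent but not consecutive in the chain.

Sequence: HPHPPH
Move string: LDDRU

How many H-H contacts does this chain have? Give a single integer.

Positions: [(0, 0), (-1, 0), (-1, -1), (-1, -2), (0, -2), (0, -1)]
H-H contact: residue 0 @(0,0) - residue 5 @(0, -1)
H-H contact: residue 2 @(-1,-1) - residue 5 @(0, -1)

Answer: 2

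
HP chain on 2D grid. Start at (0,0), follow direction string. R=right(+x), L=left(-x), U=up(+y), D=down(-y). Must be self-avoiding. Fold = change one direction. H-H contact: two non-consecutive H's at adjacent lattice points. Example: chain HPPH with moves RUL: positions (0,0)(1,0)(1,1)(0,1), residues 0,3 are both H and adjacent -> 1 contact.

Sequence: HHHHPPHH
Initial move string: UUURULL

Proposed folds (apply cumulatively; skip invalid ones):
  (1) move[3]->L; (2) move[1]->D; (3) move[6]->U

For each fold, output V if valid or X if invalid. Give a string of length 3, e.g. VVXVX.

Answer: VXV

Derivation:
Initial: UUURULL -> [(0, 0), (0, 1), (0, 2), (0, 3), (1, 3), (1, 4), (0, 4), (-1, 4)]
Fold 1: move[3]->L => UUULULL VALID
Fold 2: move[1]->D => UDULULL INVALID (collision), skipped
Fold 3: move[6]->U => UUULULU VALID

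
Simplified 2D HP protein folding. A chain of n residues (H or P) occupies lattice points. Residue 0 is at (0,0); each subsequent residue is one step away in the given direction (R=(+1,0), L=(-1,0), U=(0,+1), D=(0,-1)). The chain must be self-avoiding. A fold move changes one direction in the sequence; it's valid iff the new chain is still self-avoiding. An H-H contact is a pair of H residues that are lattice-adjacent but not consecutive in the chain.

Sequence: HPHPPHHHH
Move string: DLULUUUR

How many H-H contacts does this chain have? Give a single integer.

Positions: [(0, 0), (0, -1), (-1, -1), (-1, 0), (-2, 0), (-2, 1), (-2, 2), (-2, 3), (-1, 3)]
No H-H contacts found.

Answer: 0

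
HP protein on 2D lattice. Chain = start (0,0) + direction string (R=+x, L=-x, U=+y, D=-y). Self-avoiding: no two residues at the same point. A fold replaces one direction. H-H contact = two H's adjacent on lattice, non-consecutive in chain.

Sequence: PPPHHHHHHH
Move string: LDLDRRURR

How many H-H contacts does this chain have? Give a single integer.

Answer: 0

Derivation:
Positions: [(0, 0), (-1, 0), (-1, -1), (-2, -1), (-2, -2), (-1, -2), (0, -2), (0, -1), (1, -1), (2, -1)]
No H-H contacts found.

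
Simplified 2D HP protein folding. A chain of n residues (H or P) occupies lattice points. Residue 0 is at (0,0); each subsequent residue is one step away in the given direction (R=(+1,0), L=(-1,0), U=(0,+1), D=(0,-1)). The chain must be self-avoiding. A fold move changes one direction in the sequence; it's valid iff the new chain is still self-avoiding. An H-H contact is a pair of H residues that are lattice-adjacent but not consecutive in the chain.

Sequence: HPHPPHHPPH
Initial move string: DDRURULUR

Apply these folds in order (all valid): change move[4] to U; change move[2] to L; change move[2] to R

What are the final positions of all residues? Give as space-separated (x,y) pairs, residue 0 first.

Initial moves: DDRURULUR
Fold: move[4]->U => DDRUUULUR (positions: [(0, 0), (0, -1), (0, -2), (1, -2), (1, -1), (1, 0), (1, 1), (0, 1), (0, 2), (1, 2)])
Fold: move[2]->L => DDLUUULUR (positions: [(0, 0), (0, -1), (0, -2), (-1, -2), (-1, -1), (-1, 0), (-1, 1), (-2, 1), (-2, 2), (-1, 2)])
Fold: move[2]->R => DDRUUULUR (positions: [(0, 0), (0, -1), (0, -2), (1, -2), (1, -1), (1, 0), (1, 1), (0, 1), (0, 2), (1, 2)])

Answer: (0,0) (0,-1) (0,-2) (1,-2) (1,-1) (1,0) (1,1) (0,1) (0,2) (1,2)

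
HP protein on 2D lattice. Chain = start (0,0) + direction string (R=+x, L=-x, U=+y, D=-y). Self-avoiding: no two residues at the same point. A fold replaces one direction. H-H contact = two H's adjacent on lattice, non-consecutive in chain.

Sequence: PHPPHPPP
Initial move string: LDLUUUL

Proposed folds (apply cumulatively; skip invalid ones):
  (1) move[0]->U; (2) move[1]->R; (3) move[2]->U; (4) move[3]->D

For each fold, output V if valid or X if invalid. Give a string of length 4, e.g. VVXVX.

Initial: LDLUUUL -> [(0, 0), (-1, 0), (-1, -1), (-2, -1), (-2, 0), (-2, 1), (-2, 2), (-3, 2)]
Fold 1: move[0]->U => UDLUUUL INVALID (collision), skipped
Fold 2: move[1]->R => LRLUUUL INVALID (collision), skipped
Fold 3: move[2]->U => LDUUUUL INVALID (collision), skipped
Fold 4: move[3]->D => LDLDUUL INVALID (collision), skipped

Answer: XXXX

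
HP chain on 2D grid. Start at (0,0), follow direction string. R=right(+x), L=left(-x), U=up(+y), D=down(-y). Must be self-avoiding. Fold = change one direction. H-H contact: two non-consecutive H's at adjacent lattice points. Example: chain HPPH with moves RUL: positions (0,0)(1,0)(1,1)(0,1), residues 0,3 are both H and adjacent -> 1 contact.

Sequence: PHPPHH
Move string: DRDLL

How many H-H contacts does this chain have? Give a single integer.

Answer: 1

Derivation:
Positions: [(0, 0), (0, -1), (1, -1), (1, -2), (0, -2), (-1, -2)]
H-H contact: residue 1 @(0,-1) - residue 4 @(0, -2)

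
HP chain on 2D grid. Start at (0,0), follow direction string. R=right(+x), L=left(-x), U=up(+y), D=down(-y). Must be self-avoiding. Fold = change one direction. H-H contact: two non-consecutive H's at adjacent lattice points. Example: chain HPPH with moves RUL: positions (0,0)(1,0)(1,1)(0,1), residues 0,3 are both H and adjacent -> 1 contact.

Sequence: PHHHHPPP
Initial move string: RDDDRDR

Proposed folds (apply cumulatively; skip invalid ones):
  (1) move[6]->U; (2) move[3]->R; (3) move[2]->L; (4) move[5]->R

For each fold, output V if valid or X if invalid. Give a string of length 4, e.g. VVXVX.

Initial: RDDDRDR -> [(0, 0), (1, 0), (1, -1), (1, -2), (1, -3), (2, -3), (2, -4), (3, -4)]
Fold 1: move[6]->U => RDDDRDU INVALID (collision), skipped
Fold 2: move[3]->R => RDDRRDR VALID
Fold 3: move[2]->L => RDLRRDR INVALID (collision), skipped
Fold 4: move[5]->R => RDDRRRR VALID

Answer: XVXV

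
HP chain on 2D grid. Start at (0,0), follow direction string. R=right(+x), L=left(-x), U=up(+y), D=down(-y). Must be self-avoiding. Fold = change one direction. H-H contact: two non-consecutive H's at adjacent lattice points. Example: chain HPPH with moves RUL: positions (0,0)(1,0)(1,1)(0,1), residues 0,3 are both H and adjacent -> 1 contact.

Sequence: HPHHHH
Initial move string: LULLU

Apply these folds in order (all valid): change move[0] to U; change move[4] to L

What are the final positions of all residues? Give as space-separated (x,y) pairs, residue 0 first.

Initial moves: LULLU
Fold: move[0]->U => UULLU (positions: [(0, 0), (0, 1), (0, 2), (-1, 2), (-2, 2), (-2, 3)])
Fold: move[4]->L => UULLL (positions: [(0, 0), (0, 1), (0, 2), (-1, 2), (-2, 2), (-3, 2)])

Answer: (0,0) (0,1) (0,2) (-1,2) (-2,2) (-3,2)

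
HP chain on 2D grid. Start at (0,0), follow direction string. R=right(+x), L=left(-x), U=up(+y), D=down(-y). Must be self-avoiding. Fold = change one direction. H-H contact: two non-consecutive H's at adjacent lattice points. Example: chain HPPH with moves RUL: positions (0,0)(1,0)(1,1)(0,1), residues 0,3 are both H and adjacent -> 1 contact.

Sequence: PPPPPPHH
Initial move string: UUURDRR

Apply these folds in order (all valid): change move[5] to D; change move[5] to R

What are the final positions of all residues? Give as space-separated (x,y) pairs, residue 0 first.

Initial moves: UUURDRR
Fold: move[5]->D => UUURDDR (positions: [(0, 0), (0, 1), (0, 2), (0, 3), (1, 3), (1, 2), (1, 1), (2, 1)])
Fold: move[5]->R => UUURDRR (positions: [(0, 0), (0, 1), (0, 2), (0, 3), (1, 3), (1, 2), (2, 2), (3, 2)])

Answer: (0,0) (0,1) (0,2) (0,3) (1,3) (1,2) (2,2) (3,2)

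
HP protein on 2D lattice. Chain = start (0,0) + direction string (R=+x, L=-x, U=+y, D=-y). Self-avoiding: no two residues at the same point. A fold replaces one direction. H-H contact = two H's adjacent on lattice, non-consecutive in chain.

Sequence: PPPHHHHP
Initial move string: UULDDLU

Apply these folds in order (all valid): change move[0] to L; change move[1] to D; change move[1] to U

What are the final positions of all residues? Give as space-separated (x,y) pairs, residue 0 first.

Answer: (0,0) (-1,0) (-1,1) (-2,1) (-2,0) (-2,-1) (-3,-1) (-3,0)

Derivation:
Initial moves: UULDDLU
Fold: move[0]->L => LULDDLU (positions: [(0, 0), (-1, 0), (-1, 1), (-2, 1), (-2, 0), (-2, -1), (-3, -1), (-3, 0)])
Fold: move[1]->D => LDLDDLU (positions: [(0, 0), (-1, 0), (-1, -1), (-2, -1), (-2, -2), (-2, -3), (-3, -3), (-3, -2)])
Fold: move[1]->U => LULDDLU (positions: [(0, 0), (-1, 0), (-1, 1), (-2, 1), (-2, 0), (-2, -1), (-3, -1), (-3, 0)])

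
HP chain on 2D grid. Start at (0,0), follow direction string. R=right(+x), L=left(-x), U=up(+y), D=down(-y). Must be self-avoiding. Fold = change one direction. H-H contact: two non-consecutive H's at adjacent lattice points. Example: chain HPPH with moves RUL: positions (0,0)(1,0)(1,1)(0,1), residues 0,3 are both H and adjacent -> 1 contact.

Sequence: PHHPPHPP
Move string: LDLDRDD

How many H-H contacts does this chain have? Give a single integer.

Answer: 1

Derivation:
Positions: [(0, 0), (-1, 0), (-1, -1), (-2, -1), (-2, -2), (-1, -2), (-1, -3), (-1, -4)]
H-H contact: residue 2 @(-1,-1) - residue 5 @(-1, -2)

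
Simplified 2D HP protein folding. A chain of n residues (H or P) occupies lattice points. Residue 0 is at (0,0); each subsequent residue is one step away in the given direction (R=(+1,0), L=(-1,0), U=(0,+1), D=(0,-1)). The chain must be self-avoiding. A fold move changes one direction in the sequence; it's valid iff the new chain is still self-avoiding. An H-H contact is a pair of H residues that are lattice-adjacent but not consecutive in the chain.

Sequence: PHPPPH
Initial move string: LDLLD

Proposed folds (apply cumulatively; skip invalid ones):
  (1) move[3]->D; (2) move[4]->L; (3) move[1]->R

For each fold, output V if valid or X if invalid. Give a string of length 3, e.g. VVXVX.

Answer: VVX

Derivation:
Initial: LDLLD -> [(0, 0), (-1, 0), (-1, -1), (-2, -1), (-3, -1), (-3, -2)]
Fold 1: move[3]->D => LDLDD VALID
Fold 2: move[4]->L => LDLDL VALID
Fold 3: move[1]->R => LRLDL INVALID (collision), skipped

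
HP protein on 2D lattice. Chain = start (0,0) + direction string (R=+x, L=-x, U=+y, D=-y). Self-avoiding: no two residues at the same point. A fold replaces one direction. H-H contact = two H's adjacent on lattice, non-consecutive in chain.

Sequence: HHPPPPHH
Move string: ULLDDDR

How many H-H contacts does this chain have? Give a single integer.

Positions: [(0, 0), (0, 1), (-1, 1), (-2, 1), (-2, 0), (-2, -1), (-2, -2), (-1, -2)]
No H-H contacts found.

Answer: 0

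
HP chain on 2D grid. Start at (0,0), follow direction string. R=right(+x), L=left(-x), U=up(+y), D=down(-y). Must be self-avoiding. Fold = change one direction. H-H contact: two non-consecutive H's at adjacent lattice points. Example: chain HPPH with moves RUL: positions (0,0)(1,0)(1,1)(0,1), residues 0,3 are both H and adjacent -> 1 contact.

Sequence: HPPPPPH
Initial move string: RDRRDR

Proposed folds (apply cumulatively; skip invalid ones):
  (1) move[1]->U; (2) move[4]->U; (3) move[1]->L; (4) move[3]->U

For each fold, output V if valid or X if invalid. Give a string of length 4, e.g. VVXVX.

Initial: RDRRDR -> [(0, 0), (1, 0), (1, -1), (2, -1), (3, -1), (3, -2), (4, -2)]
Fold 1: move[1]->U => RURRDR VALID
Fold 2: move[4]->U => RURRUR VALID
Fold 3: move[1]->L => RLRRUR INVALID (collision), skipped
Fold 4: move[3]->U => RURUUR VALID

Answer: VVXV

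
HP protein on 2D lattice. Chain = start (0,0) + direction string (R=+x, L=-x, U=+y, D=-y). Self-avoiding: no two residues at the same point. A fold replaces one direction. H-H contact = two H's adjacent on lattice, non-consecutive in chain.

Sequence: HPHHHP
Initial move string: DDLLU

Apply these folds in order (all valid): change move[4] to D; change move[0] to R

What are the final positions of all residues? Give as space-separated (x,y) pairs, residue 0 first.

Answer: (0,0) (1,0) (1,-1) (0,-1) (-1,-1) (-1,-2)

Derivation:
Initial moves: DDLLU
Fold: move[4]->D => DDLLD (positions: [(0, 0), (0, -1), (0, -2), (-1, -2), (-2, -2), (-2, -3)])
Fold: move[0]->R => RDLLD (positions: [(0, 0), (1, 0), (1, -1), (0, -1), (-1, -1), (-1, -2)])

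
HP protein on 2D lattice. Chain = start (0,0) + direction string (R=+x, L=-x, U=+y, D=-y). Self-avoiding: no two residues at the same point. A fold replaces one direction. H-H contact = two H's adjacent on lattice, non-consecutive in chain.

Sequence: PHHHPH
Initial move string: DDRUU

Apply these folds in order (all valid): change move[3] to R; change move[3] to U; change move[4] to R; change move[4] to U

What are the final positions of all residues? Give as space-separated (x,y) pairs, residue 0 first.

Initial moves: DDRUU
Fold: move[3]->R => DDRRU (positions: [(0, 0), (0, -1), (0, -2), (1, -2), (2, -2), (2, -1)])
Fold: move[3]->U => DDRUU (positions: [(0, 0), (0, -1), (0, -2), (1, -2), (1, -1), (1, 0)])
Fold: move[4]->R => DDRUR (positions: [(0, 0), (0, -1), (0, -2), (1, -2), (1, -1), (2, -1)])
Fold: move[4]->U => DDRUU (positions: [(0, 0), (0, -1), (0, -2), (1, -2), (1, -1), (1, 0)])

Answer: (0,0) (0,-1) (0,-2) (1,-2) (1,-1) (1,0)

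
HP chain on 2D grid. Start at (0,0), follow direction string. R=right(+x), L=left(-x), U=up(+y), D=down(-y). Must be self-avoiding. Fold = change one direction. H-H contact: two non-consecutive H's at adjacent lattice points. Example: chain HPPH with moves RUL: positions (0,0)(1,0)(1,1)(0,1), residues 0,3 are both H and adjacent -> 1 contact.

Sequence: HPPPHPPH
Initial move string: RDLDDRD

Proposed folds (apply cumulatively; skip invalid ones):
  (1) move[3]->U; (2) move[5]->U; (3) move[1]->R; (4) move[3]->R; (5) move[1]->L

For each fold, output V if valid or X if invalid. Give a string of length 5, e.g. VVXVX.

Answer: XXXXX

Derivation:
Initial: RDLDDRD -> [(0, 0), (1, 0), (1, -1), (0, -1), (0, -2), (0, -3), (1, -3), (1, -4)]
Fold 1: move[3]->U => RDLUDRD INVALID (collision), skipped
Fold 2: move[5]->U => RDLDDUD INVALID (collision), skipped
Fold 3: move[1]->R => RRLDDRD INVALID (collision), skipped
Fold 4: move[3]->R => RDLRDRD INVALID (collision), skipped
Fold 5: move[1]->L => RLLDDRD INVALID (collision), skipped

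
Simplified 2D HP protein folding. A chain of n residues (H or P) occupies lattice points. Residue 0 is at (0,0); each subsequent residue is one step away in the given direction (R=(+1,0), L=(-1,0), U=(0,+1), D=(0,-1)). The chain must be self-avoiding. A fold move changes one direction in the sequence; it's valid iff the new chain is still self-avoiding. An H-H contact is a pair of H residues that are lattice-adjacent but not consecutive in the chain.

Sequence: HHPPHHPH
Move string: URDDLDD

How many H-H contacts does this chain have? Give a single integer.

Answer: 1

Derivation:
Positions: [(0, 0), (0, 1), (1, 1), (1, 0), (1, -1), (0, -1), (0, -2), (0, -3)]
H-H contact: residue 0 @(0,0) - residue 5 @(0, -1)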